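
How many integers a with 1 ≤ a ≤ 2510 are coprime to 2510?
The number of a ∈ {1, ..., 2510} with gcd(a, 2510) = 1 is by definition Euler's totient φ(2510). φ is multiplicative, with φ(p^e) = p^e − p^(e−1). Factorise 2510 = 2 · 5 · 251. Then
  φ(2510) = (2 − 1) · (5 − 1) · (251 − 1) = 1 · 4 · 250 = 1000.
So there are 1000 such integers.

Final answer: 1000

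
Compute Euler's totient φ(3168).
φ is multiplicative, with φ(p^e) = p^e − p^(e−1). Factorise 3168 = 2^5 · 3^2 · 11. Then
  φ(3168) = (2^5 − 2^4) · (3^2 − 3^1) · (11 − 1) = 16 · 6 · 10 = 960.

Final answer: φ(3168) = 960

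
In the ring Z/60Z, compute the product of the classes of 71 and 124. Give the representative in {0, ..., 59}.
44

Reduce the factors first: 71 ≡ 11, 124 ≡ 4 (mod 60), so 71 · 124 ≡ 11 · 4 (mod 60). 11 · 4 = 44. Dividing by 60: 44 = 0·60 + 44. So (71 · 124) mod 60 = 44.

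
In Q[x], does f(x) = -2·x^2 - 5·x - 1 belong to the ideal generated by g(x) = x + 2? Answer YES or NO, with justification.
NO

In Q[x] the ideal (g) consists of all multiples of g, so f ∈ (g) iff g | f, i.e. iff the remainder of f on division by g is 0. Divide f by g (g is monic, so eliminate the leading term of the running remainder at each step):
  leading term -2·x^2: subtract (-2·x)·g(x) = -2·x^2 - 4·x, leaving -x - 1
  leading term -x: subtract (-1)·g(x) = -x - 2, leaving 1
The remainder r(x) = 1 ≠ 0 (and deg r < deg g), so g ∤ f, i.e. f ∉ (g).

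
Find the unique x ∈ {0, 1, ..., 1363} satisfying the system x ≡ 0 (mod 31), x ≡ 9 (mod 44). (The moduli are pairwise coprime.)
x ≡ 713 (mod 1364); the representative in [0, 1364) is 713

The moduli 31, 44 are pairwise coprime, so by the CRT there is a unique solution mod 31·44 = 1364.
Solve by successive substitution. Start with x ≡ 0 (mod 31).
  Combine with x ≡ 9 (mod 44): write x = 31·t and require 31·t ≡ 9 (mod 44). Since 31^(−1) ≡ 27 (mod 44), t ≡ 27·9 ≡ 23 (mod 44). So x ≡ 31·23 = 713 (mod 1364).
Unique solution in [0, 1364): x = 713.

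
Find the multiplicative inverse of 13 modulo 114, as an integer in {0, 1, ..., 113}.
Apply the extended Euclidean algorithm to (114, 13), tracking rows (r, s, t) with s·114 + t·13 = r. Each division r_prev = q·r_cur + r_new produces the new row as (previous row) − q·(current row):
  row A: (114, 1, 0)   [1·114 + 0·13 = 114]
  row B: (13, 0, 1)   [0·114 + 1·13 = 13]
  114 = 8·13 + 10   → row C = row A − 8·row B = (10, 1, −8)   [check: 1·114 − 8·13 = 10]
  13 = 1·10 + 3   → row D = row B − 1·row C = (3, −1, 9)   [check: −1·114 + 9·13 = 3]
  10 = 3·3 + 1   → row E = row C − 3·row D = (1, 4, −35)   [check: 4·114 − 35·13 = 1]
  3 = 3·1 + 0   → remainder 0, stop. gcd = 1 (last nonzero row E).
The gcd is 1, so 13 is invertible mod 114. The last nonzero row gives 4·114 − 35·13 = 1, so t = −35. So 13^(−1) ≡ −35 ≡ 79 (mod 114). Verify: 13 · 79 = 1027 ≡ 1 (mod 114). ✓

Final answer: 13^(−1) ≡ 79 (mod 114)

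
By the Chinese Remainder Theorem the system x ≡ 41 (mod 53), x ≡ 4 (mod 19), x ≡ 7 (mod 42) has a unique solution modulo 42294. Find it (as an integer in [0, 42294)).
x ≡ 20923 (mod 42294); the representative in [0, 42294) is 20923

The moduli 53, 19, 42 are pairwise coprime, so by the CRT there is a unique solution mod 53·19·42 = 42294.
Solve by successive substitution. Start with x ≡ 41 (mod 53).
  Combine with x ≡ 4 (mod 19): write x = 41 + 53·t and require 41 + 53·t ≡ 4 (mod 19), i.e. 53·t ≡ 4 − 41 ≡ 1 (mod 19). Since 53^(−1) ≡ 14 (mod 19) (53 ≡ 15 (mod 19)), t ≡ 14·1 ≡ 14 (mod 19). So x ≡ 41 + 53·14 = 783 (mod 1007).
  Combine with x ≡ 7 (mod 42): write x = 783 + 1007·t and require 783 + 1007·t ≡ 7 (mod 42), i.e. 1007·t ≡ 7 − 783 ≡ 22 (mod 42). Since 1007^(−1) ≡ 41 (mod 42) (1007 ≡ 41 (mod 42)), t ≡ 41·22 ≡ 20 (mod 42). So x ≡ 783 + 1007·20 = 20923 (mod 42294).
Unique solution in [0, 42294): x = 20923.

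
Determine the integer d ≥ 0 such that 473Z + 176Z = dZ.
In the PID Z, (a, b) is generated by gcd(a, b). Compute gcd(473, 176) with the extended Euclidean algorithm, tracking rows (r, s, t) with s·473 + t·176 = r:
  row A: (473, 1, 0)   [1·473 + 0·176 = 473]
  row B: (176, 0, 1)   [0·473 + 1·176 = 176]
  473 = 2·176 + 121   → row C = row A − 2·row B = (121, 1, −2)   [check: 1·473 − 2·176 = 121]
  176 = 1·121 + 55   → row D = row B − 1·row C = (55, −1, 3)   [check: −1·473 + 3·176 = 55]
  121 = 2·55 + 11   → row E = row C − 2·row D = (11, 3, −8)   [check: 3·473 − 8·176 = 11]
  55 = 5·11 + 0   → remainder 0, stop. gcd = 11 (last nonzero row E).
So gcd(473, 176) = 11, with Bézout identity 3·473 − 8·176 = 11. Containment (⊇): the Bézout identity exhibits 11 as an element of (473, 176), giving (11) ⊆ (473, 176). Containment (⊆): since 11 | 473 and 11 | 176 (473 = 11·43, 176 = 11·16), every Z-linear combination of 473 and 176 is divisible by 11, so (473, 176) ⊆ (11). Therefore (473, 176) = (11), d = 11.

Final answer: (473, 176) = (11); d = 11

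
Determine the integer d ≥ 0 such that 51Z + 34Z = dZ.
(51, 34) = (17); d = 17

In the PID Z, (a, b) is generated by gcd(a, b). Compute gcd(51, 34) with the extended Euclidean algorithm, tracking rows (r, s, t) with s·51 + t·34 = r:
  row A: (51, 1, 0)   [1·51 + 0·34 = 51]
  row B: (34, 0, 1)   [0·51 + 1·34 = 34]
  51 = 1·34 + 17   → row C = row A − 1·row B = (17, 1, −1)   [check: 1·51 − 1·34 = 17]
  34 = 2·17 + 0   → remainder 0, stop. gcd = 17 (last nonzero row C).
So gcd(51, 34) = 17, with Bézout identity 1·51 − 1·34 = 17. Containment (⊇): the Bézout identity exhibits 17 as an element of (51, 34), giving (17) ⊆ (51, 34). Containment (⊆): since 17 | 51 and 17 | 34 (51 = 17·3, 34 = 17·2), every Z-linear combination of 51 and 34 is divisible by 17, so (51, 34) ⊆ (17). Therefore (51, 34) = (17), d = 17.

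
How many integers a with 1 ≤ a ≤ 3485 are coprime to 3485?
2560

The number of a ∈ {1, ..., 3485} with gcd(a, 3485) = 1 is by definition Euler's totient φ(3485). φ is multiplicative, with φ(p^e) = p^e − p^(e−1). Factorise 3485 = 5 · 17 · 41. Then
  φ(3485) = (5 − 1) · (17 − 1) · (41 − 1) = 4 · 16 · 40 = 2560.
So there are 2560 such integers.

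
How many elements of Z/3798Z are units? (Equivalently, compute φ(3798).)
Z/3798Z has φ(3798) = 1260 units

An element a ∈ Z/3798Z is a unit iff gcd(a, 3798) = 1, so the number of units is φ(3798). φ is multiplicative, with φ(p^e) = p^e − p^(e−1). Factorise 3798 = 2 · 3^2 · 211. Then
  φ(3798) = (2 − 1) · (3^2 − 3^1) · (211 − 1) = 1 · 6 · 210 = 1260.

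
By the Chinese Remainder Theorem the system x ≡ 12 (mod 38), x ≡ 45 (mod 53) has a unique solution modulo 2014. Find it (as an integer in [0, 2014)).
x ≡ 734 (mod 2014); the representative in [0, 2014) is 734

The moduli 38, 53 are pairwise coprime, so by the CRT there is a unique solution mod 38·53 = 2014.
Solve by successive substitution. Start with x ≡ 12 (mod 38).
  Combine with x ≡ 45 (mod 53): write x = 12 + 38·t and require 12 + 38·t ≡ 45 (mod 53), i.e. 38·t ≡ 45 − 12 ≡ 33 (mod 53). Since 38^(−1) ≡ 7 (mod 53), t ≡ 7·33 ≡ 19 (mod 53). So x ≡ 12 + 38·19 = 734 (mod 2014).
Unique solution in [0, 2014): x = 734.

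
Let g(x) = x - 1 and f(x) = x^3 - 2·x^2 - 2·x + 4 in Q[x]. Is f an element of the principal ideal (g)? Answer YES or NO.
NO

In Q[x] the ideal (g) consists of all multiples of g, so f ∈ (g) iff g | f, i.e. iff the remainder of f on division by g is 0. Divide f by g (g is monic, so eliminate the leading term of the running remainder at each step):
  leading term x^3: subtract (x^2)·g(x) = x^3 - x^2, leaving -x^2 - 2·x + 4
  leading term -x^2: subtract (-x)·g(x) = -x^2 + x, leaving 4 - 3·x
  leading term -3·x: subtract (-3)·g(x) = 3 - 3·x, leaving 1
The remainder r(x) = 1 ≠ 0 (and deg r < deg g), so g ∤ f, i.e. f ∉ (g).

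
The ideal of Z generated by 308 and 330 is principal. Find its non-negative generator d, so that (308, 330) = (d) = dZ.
In the PID Z, (a, b) is generated by gcd(a, b). Compute gcd(330, 308) with the extended Euclidean algorithm, tracking rows (r, s, t) with s·330 + t·308 = r:
  row A: (330, 1, 0)   [1·330 + 0·308 = 330]
  row B: (308, 0, 1)   [0·330 + 1·308 = 308]
  330 = 1·308 + 22   → row C = row A − 1·row B = (22, 1, −1)   [check: 1·330 − 1·308 = 22]
  308 = 14·22 + 0   → remainder 0, stop. gcd = 22 (last nonzero row C).
So gcd(308, 330) = 22, with Bézout identity 1·330 − 1·308 = 22. Containment (⊇): the Bézout identity exhibits 22 as an element of (308, 330), giving (22) ⊆ (308, 330). Containment (⊆): since 22 | 308 and 22 | 330 (308 = 22·14, 330 = 22·15), every Z-linear combination of 308 and 330 is divisible by 22, so (308, 330) ⊆ (22). Therefore (308, 330) = (22), d = 22.

Final answer: (308, 330) = (22); d = 22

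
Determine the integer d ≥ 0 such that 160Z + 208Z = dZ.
In the PID Z, (a, b) is generated by gcd(a, b). Compute gcd(208, 160) with the extended Euclidean algorithm, tracking rows (r, s, t) with s·208 + t·160 = r:
  row A: (208, 1, 0)   [1·208 + 0·160 = 208]
  row B: (160, 0, 1)   [0·208 + 1·160 = 160]
  208 = 1·160 + 48   → row C = row A − 1·row B = (48, 1, −1)   [check: 1·208 − 1·160 = 48]
  160 = 3·48 + 16   → row D = row B − 3·row C = (16, −3, 4)   [check: −3·208 + 4·160 = 16]
  48 = 3·16 + 0   → remainder 0, stop. gcd = 16 (last nonzero row D).
So gcd(160, 208) = 16, with Bézout identity −3·208 + 4·160 = 16. Containment (⊇): the Bézout identity exhibits 16 as an element of (160, 208), giving (16) ⊆ (160, 208). Containment (⊆): since 16 | 160 and 16 | 208 (160 = 16·10, 208 = 16·13), every Z-linear combination of 160 and 208 is divisible by 16, so (160, 208) ⊆ (16). Therefore (160, 208) = (16), d = 16.

Final answer: (160, 208) = (16); d = 16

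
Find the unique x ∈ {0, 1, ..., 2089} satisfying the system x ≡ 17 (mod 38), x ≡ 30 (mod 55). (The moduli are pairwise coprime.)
x ≡ 1955 (mod 2090); the representative in [0, 2090) is 1955

The moduli 38, 55 are pairwise coprime, so by the CRT there is a unique solution mod 38·55 = 2090.
Solve by successive substitution. Start with x ≡ 17 (mod 38).
  Combine with x ≡ 30 (mod 55): write x = 17 + 38·t and require 17 + 38·t ≡ 30 (mod 55), i.e. 38·t ≡ 30 − 17 ≡ 13 (mod 55). Since 38^(−1) ≡ 42 (mod 55), t ≡ 42·13 ≡ 51 (mod 55). So x ≡ 17 + 38·51 = 1955 (mod 2090).
Unique solution in [0, 2090): x = 1955.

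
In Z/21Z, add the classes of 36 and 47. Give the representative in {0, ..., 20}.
Reduce the summands first: 36 ≡ 15, 47 ≡ 5 (mod 21), so 36 + 47 ≡ 15 + 5 (mod 21). 15 + 5 = 20; 20 = 0·21 + 20, so (36 + 47) mod 21 = 20.

Final answer: 20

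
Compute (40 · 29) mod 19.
1

Reduce the factors first: 40 ≡ 2, 29 ≡ 10 (mod 19), so 40 · 29 ≡ 2 · 10 (mod 19). 2 · 10 = 20. Dividing by 19: 20 = 1·19 + 1. So (40 · 29) mod 19 = 1.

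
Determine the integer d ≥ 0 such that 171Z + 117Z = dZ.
In the PID Z, (a, b) is generated by gcd(a, b). Compute gcd(171, 117) with the extended Euclidean algorithm, tracking rows (r, s, t) with s·171 + t·117 = r:
  row A: (171, 1, 0)   [1·171 + 0·117 = 171]
  row B: (117, 0, 1)   [0·171 + 1·117 = 117]
  171 = 1·117 + 54   → row C = row A − 1·row B = (54, 1, −1)   [check: 1·171 − 1·117 = 54]
  117 = 2·54 + 9   → row D = row B − 2·row C = (9, −2, 3)   [check: −2·171 + 3·117 = 9]
  54 = 6·9 + 0   → remainder 0, stop. gcd = 9 (last nonzero row D).
So gcd(171, 117) = 9, with Bézout identity −2·171 + 3·117 = 9. Containment (⊇): the Bézout identity exhibits 9 as an element of (171, 117), giving (9) ⊆ (171, 117). Containment (⊆): since 9 | 171 and 9 | 117 (171 = 9·19, 117 = 9·13), every Z-linear combination of 171 and 117 is divisible by 9, so (171, 117) ⊆ (9). Therefore (171, 117) = (9), d = 9.

Final answer: (171, 117) = (9); d = 9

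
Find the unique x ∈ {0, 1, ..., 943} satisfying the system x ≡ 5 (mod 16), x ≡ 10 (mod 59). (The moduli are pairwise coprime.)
The moduli 16, 59 are pairwise coprime, so by the CRT there is a unique solution mod 16·59 = 944.
Solve by successive substitution. Start with x ≡ 5 (mod 16).
  Combine with x ≡ 10 (mod 59): write x = 5 + 16·t and require 5 + 16·t ≡ 10 (mod 59), i.e. 16·t ≡ 10 − 5 ≡ 5 (mod 59). Since 16^(−1) ≡ 48 (mod 59), t ≡ 48·5 ≡ 4 (mod 59). So x ≡ 5 + 16·4 = 69 (mod 944).
Unique solution in [0, 944): x = 69.

Final answer: x ≡ 69 (mod 944); the representative in [0, 944) is 69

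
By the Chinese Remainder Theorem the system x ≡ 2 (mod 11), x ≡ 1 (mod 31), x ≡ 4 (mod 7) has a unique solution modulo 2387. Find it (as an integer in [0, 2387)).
The moduli 11, 31, 7 are pairwise coprime, so by the CRT there is a unique solution mod 11·31·7 = 2387.
Solve by successive substitution. Start with x ≡ 2 (mod 11).
  Combine with x ≡ 1 (mod 31): write x = 2 + 11·t and require 2 + 11·t ≡ 1 (mod 31), i.e. 11·t ≡ 1 − 2 ≡ 30 (mod 31). Since 11^(−1) ≡ 17 (mod 31), t ≡ 17·30 ≡ 14 (mod 31). So x ≡ 2 + 11·14 = 156 (mod 341).
  Combine with x ≡ 4 (mod 7): write x = 156 + 341·t and require 156 + 341·t ≡ 4 (mod 7), i.e. 341·t ≡ 4 − 156 ≡ 2 (mod 7). Since 341^(−1) ≡ 3 (mod 7) (341 ≡ 5 (mod 7)), t ≡ 3·2 ≡ 6 (mod 7). So x ≡ 156 + 341·6 = 2202 (mod 2387).
Unique solution in [0, 2387): x = 2202.

Final answer: x ≡ 2202 (mod 2387); the representative in [0, 2387) is 2202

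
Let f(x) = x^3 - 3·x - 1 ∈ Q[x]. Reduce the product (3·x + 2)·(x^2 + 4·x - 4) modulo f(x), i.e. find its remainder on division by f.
a · b ≡ 14·x^2 + 5·x - 5 (mod f(x))

First multiply in Q[x] without reducing: a · b = 3·x^3 + 14·x^2 - 4·x - 8. Now divide by f(x) = x^3 - 3·x - 1, eliminating the leading term at each step:
  leading term 3·x^3: subtract (3)·f(x) = 3·x^3 - 9·x - 3, leaving 14·x^2 + 5·x - 5
The degree is now < 3, so this is the remainder. Hence a · b ≡ 14·x^2 + 5·x - 5 in Q[x]/(f).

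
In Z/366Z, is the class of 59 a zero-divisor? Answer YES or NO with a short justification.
NO

gcd(59, 366) = 1, so 59 is a unit in Z/366Z (it has a multiplicative inverse). A unit cannot be a zero-divisor: if 59·b ≡ 0 then multiplying both sides by 59^(−1) gives b ≡ 0. So 59 is not a zero-divisor.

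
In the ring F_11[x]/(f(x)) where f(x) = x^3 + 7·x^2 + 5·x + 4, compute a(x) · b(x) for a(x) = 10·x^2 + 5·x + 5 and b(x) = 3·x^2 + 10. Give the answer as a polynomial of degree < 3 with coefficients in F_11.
Multiply as integer polynomials: a · b = 30·x^4 + 15·x^3 + 115·x^2 + 50·x + 50. Reducing coefficients mod 11: a · b ≡ 8·x^4 + 4·x^3 + 5·x^2 + 6·x + 6. Now divide by f(x) = x^3 + 7·x^2 + 5·x + 4 in F_11[x], eliminating the leading term at each step:
  leading term 8·x^4: subtract (8·x)·f(x) = 8·x^4 + x^3 + 7·x^2 + 10·x, leaving 3·x^3 + 9·x^2 + 7·x + 6 (coefficients mod 11)
  leading term 3·x^3: subtract (3)·f(x) = 3·x^3 + 10·x^2 + 4·x + 1, leaving 10·x^2 + 3·x + 5 (coefficients mod 11)
The degree is now < 3, so this is the remainder. Hence a · b ≡ 10·x^2 + 3·x + 5 in F_11[x]/(f).

Final answer: a · b ≡ 10·x^2 + 3·x + 5 (mod f(x))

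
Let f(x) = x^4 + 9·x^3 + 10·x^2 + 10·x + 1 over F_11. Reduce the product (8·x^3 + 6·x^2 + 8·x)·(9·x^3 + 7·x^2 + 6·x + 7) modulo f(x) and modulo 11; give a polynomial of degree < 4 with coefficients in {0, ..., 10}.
a · b ≡ 2·x^2 + 5·x + 6 (mod f(x))

Multiply as integer polynomials: a · b = 72·x^6 + 110·x^5 + 162·x^4 + 148·x^3 + 90·x^2 + 56·x. Reducing coefficients mod 11: a · b ≡ 6·x^6 + 8·x^4 + 5·x^3 + 2·x^2 + x. Now divide by f(x) = x^4 + 9·x^3 + 10·x^2 + 10·x + 1 in F_11[x], eliminating the leading term at each step:
  leading term 6·x^6: subtract (6·x^2)·f(x) = 6·x^6 + 10·x^5 + 5·x^4 + 5·x^3 + 6·x^2, leaving x^5 + 3·x^4 + 7·x^2 + x (coefficients mod 11)
  leading term x^5: subtract (x)·f(x) = x^5 + 9·x^4 + 10·x^3 + 10·x^2 + x, leaving 5·x^4 + x^3 + 8·x^2 (coefficients mod 11)
  leading term 5·x^4: subtract (5)·f(x) = 5·x^4 + x^3 + 6·x^2 + 6·x + 5, leaving 2·x^2 + 5·x + 6 (coefficients mod 11)
The degree is now < 4, so this is the remainder. Hence a · b ≡ 2·x^2 + 5·x + 6 in F_11[x]/(f).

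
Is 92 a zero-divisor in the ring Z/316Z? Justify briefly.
gcd(92, 316) = 4 > 1, so 92 is not a unit in Z/316Z. In Z/nZ every nonzero non-unit is a zero-divisor: explicitly, take b = 316/gcd = 79 ≠ 0 (mod 316); then 92·79 = 7268 = 23·316, i.e. 92·79 ≡ 0 (mod 316). So 92 is a zero-divisor.

Final answer: YES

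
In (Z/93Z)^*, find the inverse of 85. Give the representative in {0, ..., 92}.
85^(−1) ≡ 58 (mod 93)

Apply the extended Euclidean algorithm to (93, 85), tracking rows (r, s, t) with s·93 + t·85 = r. Each division r_prev = q·r_cur + r_new produces the new row as (previous row) − q·(current row):
  row A: (93, 1, 0)   [1·93 + 0·85 = 93]
  row B: (85, 0, 1)   [0·93 + 1·85 = 85]
  93 = 1·85 + 8   → row C = row A − 1·row B = (8, 1, −1)   [check: 1·93 − 1·85 = 8]
  85 = 10·8 + 5   → row D = row B − 10·row C = (5, −10, 11)   [check: −10·93 + 11·85 = 5]
  8 = 1·5 + 3   → row E = row C − 1·row D = (3, 11, −12)   [check: 11·93 − 12·85 = 3]
  5 = 1·3 + 2   → row F = row D − 1·row E = (2, −21, 23)   [check: −21·93 + 23·85 = 2]
  3 = 1·2 + 1   → row G = row E − 1·row F = (1, 32, −35)   [check: 32·93 − 35·85 = 1]
  2 = 2·1 + 0   → remainder 0, stop. gcd = 1 (last nonzero row G).
The gcd is 1, so 85 is invertible mod 93. The last nonzero row gives 32·93 − 35·85 = 1, so t = −35. So 85^(−1) ≡ −35 ≡ 58 (mod 93). Verify: 85 · 58 = 4930 ≡ 1 (mod 93). ✓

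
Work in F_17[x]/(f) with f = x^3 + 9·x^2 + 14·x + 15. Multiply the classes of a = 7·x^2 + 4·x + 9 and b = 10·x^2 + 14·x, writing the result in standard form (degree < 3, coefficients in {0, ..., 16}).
a · b ≡ 7·x^2 + 14·x + 2 (mod f(x))

Multiply as integer polynomials: a · b = 70·x^4 + 138·x^3 + 146·x^2 + 126·x. Reducing coefficients mod 17: a · b ≡ 2·x^4 + 2·x^3 + 10·x^2 + 7·x. Now divide by f(x) = x^3 + 9·x^2 + 14·x + 15 in F_17[x], eliminating the leading term at each step:
  leading term 2·x^4: subtract (2·x)·f(x) = 2·x^4 + x^3 + 11·x^2 + 13·x, leaving x^3 + 16·x^2 + 11·x (coefficients mod 17)
  leading term x^3: subtract (1)·f(x) = x^3 + 9·x^2 + 14·x + 15, leaving 7·x^2 + 14·x + 2 (coefficients mod 17)
The degree is now < 3, so this is the remainder. Hence a · b ≡ 7·x^2 + 14·x + 2 in F_17[x]/(f).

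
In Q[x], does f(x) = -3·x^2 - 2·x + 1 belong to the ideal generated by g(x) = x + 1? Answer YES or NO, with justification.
YES

In Q[x] the ideal (g) consists of all multiples of g, so f ∈ (g) iff g | f, i.e. iff the remainder of f on division by g is 0. Divide f by g (g is monic, so eliminate the leading term of the running remainder at each step):
  leading term -3·x^2: subtract (-3·x)·g(x) = -3·x^2 - 3·x, leaving x + 1
  leading term x: subtract (1)·g(x) = x + 1, leaving 0
The remainder is 0, so f(x) = g(x) · h(x) with h(x) = 1 - 3·x. Hence g | f, i.e. f ∈ (g).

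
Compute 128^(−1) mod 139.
128^(−1) ≡ 101 (mod 139)

Apply the extended Euclidean algorithm to (139, 128), tracking rows (r, s, t) with s·139 + t·128 = r. Each division r_prev = q·r_cur + r_new produces the new row as (previous row) − q·(current row):
  row A: (139, 1, 0)   [1·139 + 0·128 = 139]
  row B: (128, 0, 1)   [0·139 + 1·128 = 128]
  139 = 1·128 + 11   → row C = row A − 1·row B = (11, 1, −1)   [check: 1·139 − 1·128 = 11]
  128 = 11·11 + 7   → row D = row B − 11·row C = (7, −11, 12)   [check: −11·139 + 12·128 = 7]
  11 = 1·7 + 4   → row E = row C − 1·row D = (4, 12, −13)   [check: 12·139 − 13·128 = 4]
  7 = 1·4 + 3   → row F = row D − 1·row E = (3, −23, 25)   [check: −23·139 + 25·128 = 3]
  4 = 1·3 + 1   → row G = row E − 1·row F = (1, 35, −38)   [check: 35·139 − 38·128 = 1]
  3 = 3·1 + 0   → remainder 0, stop. gcd = 1 (last nonzero row G).
The gcd is 1, so 128 is invertible mod 139. The last nonzero row gives 35·139 − 38·128 = 1, so t = −38. So 128^(−1) ≡ −38 ≡ 101 (mod 139). Verify: 128 · 101 = 12928 ≡ 1 (mod 139). ✓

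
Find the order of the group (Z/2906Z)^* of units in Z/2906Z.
(Z/2906Z)^* consists of the classes a with gcd(a, 2906) = 1, so its order is φ(2906). φ is multiplicative, with φ(p^e) = p^e − p^(e−1). Factorise 2906 = 2 · 1453. Then
  φ(2906) = (2 − 1) · (1453 − 1) = 1 · 1452 = 1452.
Thus |(Z/2906Z)^*| = 1452.

Final answer: |(Z/2906Z)^*| = 1452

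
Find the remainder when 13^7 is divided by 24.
Use repeated squaring. Binary(7) = 111. Walk through the bits of the exponent 7 left-to-right: at each bit after the leading one, square the running value, then multiply by 13 if the bit is 1 (always reducing mod 24):
  bit 1 = 1 (leading): start with 13.
  bit 2 = 1: square 13^2 = 169 ≡ 1; bit is 1, so multiply 1·13 = 13 (mod 24).
  bit 3 = 1: square 13^2 = 169 ≡ 1; bit is 1, so multiply 1·13 = 13 (mod 24).
Final value: 13^7 ≡ 13 (mod 24).

Final answer: 13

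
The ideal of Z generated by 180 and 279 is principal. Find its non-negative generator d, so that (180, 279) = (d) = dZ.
In the PID Z, (a, b) is generated by gcd(a, b). Compute gcd(279, 180) with the extended Euclidean algorithm, tracking rows (r, s, t) with s·279 + t·180 = r:
  row A: (279, 1, 0)   [1·279 + 0·180 = 279]
  row B: (180, 0, 1)   [0·279 + 1·180 = 180]
  279 = 1·180 + 99   → row C = row A − 1·row B = (99, 1, −1)   [check: 1·279 − 1·180 = 99]
  180 = 1·99 + 81   → row D = row B − 1·row C = (81, −1, 2)   [check: −1·279 + 2·180 = 81]
  99 = 1·81 + 18   → row E = row C − 1·row D = (18, 2, −3)   [check: 2·279 − 3·180 = 18]
  81 = 4·18 + 9   → row F = row D − 4·row E = (9, −9, 14)   [check: −9·279 + 14·180 = 9]
  18 = 2·9 + 0   → remainder 0, stop. gcd = 9 (last nonzero row F).
So gcd(180, 279) = 9, with Bézout identity −9·279 + 14·180 = 9. Containment (⊇): the Bézout identity exhibits 9 as an element of (180, 279), giving (9) ⊆ (180, 279). Containment (⊆): since 9 | 180 and 9 | 279 (180 = 9·20, 279 = 9·31), every Z-linear combination of 180 and 279 is divisible by 9, so (180, 279) ⊆ (9). Therefore (180, 279) = (9), d = 9.

Final answer: (180, 279) = (9); d = 9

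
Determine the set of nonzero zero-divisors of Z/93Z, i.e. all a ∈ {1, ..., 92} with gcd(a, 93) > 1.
An element a ∈ Z/93Z (with a ≠ 0) is a zero-divisor iff gcd(a, 93) > 1 (because a is a unit precisely when gcd(a, n) = 1, and in Z/nZ every nonzero, non-unit element is a zero-divisor). Scan a = 1, ..., 92 and keep those with gcd(a, 93) > 1:
  gcd(3, 93) = 3, gcd(6, 93) = 3, gcd(9, 93) = 3, gcd(12, 93) = 3, gcd(15, 93) = 3, gcd(18, 93) = 3, gcd(21, 93) = 3, gcd(24, 93) = 3, gcd(27, 93) = 3, gcd(30, 93) = 3, gcd(31, 93) = 31, gcd(33, 93) = 3, gcd(36, 93) = 3, gcd(39, 93) = 3, gcd(42, 93) = 3, gcd(45, 93) = 3, gcd(48, 93) = 3, gcd(51, 93) = 3, gcd(54, 93) = 3, gcd(57, 93) = 3, gcd(60, 93) = 3, gcd(62, 93) = 31, gcd(63, 93) = 3, gcd(66, 93) = 3, gcd(69, 93) = 3, gcd(72, 93) = 3, gcd(75, 93) = 3, gcd(78, 93) = 3, gcd(81, 93) = 3, gcd(84, 93) = 3, gcd(87, 93) = 3, gcd(90, 93) = 3.
All other a ∈ {1, ..., 92} have gcd(a, 93) = 1 and are units. So the nonzero zero-divisors are exactly the 32 values of a appearing in this scan.

Final answer: nonzero zero-divisors of Z/93Z = {3, 6, 9, 12, 15, 18, 21, 24, 27, 30, 31, 33, 36, 39, 42, 45, 48, 51, 54, 57, 60, 62, 63, 66, 69, 72, 75, 78, 81, 84, 87, 90}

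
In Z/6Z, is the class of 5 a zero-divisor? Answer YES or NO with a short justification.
gcd(5, 6) = 1, so 5 is a unit in Z/6Z (it has a multiplicative inverse). A unit cannot be a zero-divisor: if 5·b ≡ 0 then multiplying both sides by 5^(−1) gives b ≡ 0. So 5 is not a zero-divisor.

Final answer: NO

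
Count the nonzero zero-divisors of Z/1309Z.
Z/1309Z has 348 nonzero zero-divisors

In Z/1309Z each nonzero element is either a unit (gcd with 1309 is 1) or a zero-divisor (gcd > 1). The number of units is φ(1309): factorise 1309 = 7 · 11 · 17, so φ(1309) = (7 − 1) · (11 − 1) · (17 − 1) = 6 · 10 · 16 = 960. The nonzero elements number 1309 − 1 = 1308. Hence the nonzero zero-divisors number 1308 − 960 = 348.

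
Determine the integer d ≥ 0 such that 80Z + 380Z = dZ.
In the PID Z, (a, b) is generated by gcd(a, b). Compute gcd(380, 80) with the extended Euclidean algorithm, tracking rows (r, s, t) with s·380 + t·80 = r:
  row A: (380, 1, 0)   [1·380 + 0·80 = 380]
  row B: (80, 0, 1)   [0·380 + 1·80 = 80]
  380 = 4·80 + 60   → row C = row A − 4·row B = (60, 1, −4)   [check: 1·380 − 4·80 = 60]
  80 = 1·60 + 20   → row D = row B − 1·row C = (20, −1, 5)   [check: −1·380 + 5·80 = 20]
  60 = 3·20 + 0   → remainder 0, stop. gcd = 20 (last nonzero row D).
So gcd(80, 380) = 20, with Bézout identity −1·380 + 5·80 = 20. Containment (⊇): the Bézout identity exhibits 20 as an element of (80, 380), giving (20) ⊆ (80, 380). Containment (⊆): since 20 | 80 and 20 | 380 (80 = 20·4, 380 = 20·19), every Z-linear combination of 80 and 380 is divisible by 20, so (80, 380) ⊆ (20). Therefore (80, 380) = (20), d = 20.

Final answer: (80, 380) = (20); d = 20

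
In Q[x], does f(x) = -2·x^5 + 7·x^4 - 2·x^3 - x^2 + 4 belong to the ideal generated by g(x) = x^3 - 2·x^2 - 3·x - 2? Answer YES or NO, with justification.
YES

In Q[x] the ideal (g) consists of all multiples of g, so f ∈ (g) iff g | f, i.e. iff the remainder of f on division by g is 0. Divide f by g (g is monic, so eliminate the leading term of the running remainder at each step):
  leading term -2·x^5: subtract (-2·x^2)·g(x) = -2·x^5 + 4·x^4 + 6·x^3 + 4·x^2, leaving 3·x^4 - 8·x^3 - 5·x^2 + 4
  leading term 3·x^4: subtract (3·x)·g(x) = 3·x^4 - 6·x^3 - 9·x^2 - 6·x, leaving -2·x^3 + 4·x^2 + 6·x + 4
  leading term -2·x^3: subtract (-2)·g(x) = -2·x^3 + 4·x^2 + 6·x + 4, leaving 0
The remainder is 0, so f(x) = g(x) · h(x) with h(x) = -2·x^2 + 3·x - 2. Hence g | f, i.e. f ∈ (g).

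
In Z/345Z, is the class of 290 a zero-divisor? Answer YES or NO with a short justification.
gcd(290, 345) = 5 > 1, so 290 is not a unit in Z/345Z. In Z/nZ every nonzero non-unit is a zero-divisor: explicitly, take b = 345/gcd = 69 ≠ 0 (mod 345); then 290·69 = 20010 = 58·345, i.e. 290·69 ≡ 0 (mod 345). So 290 is a zero-divisor.

Final answer: YES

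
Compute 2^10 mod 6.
Use repeated squaring. Binary(10) = 1010. Walk through the bits of the exponent 10 left-to-right: at each bit after the leading one, square the running value, then multiply by 2 if the bit is 1 (always reducing mod 6):
  bit 1 = 1 (leading): start with 2.
  bit 2 = 0: square 2^2 = 4 (mod 6).
  bit 3 = 1: square 4^2 = 16 ≡ 4; bit is 1, so multiply 4·2 = 8 ≡ 2 (mod 6).
  bit 4 = 0: square 2^2 = 4 (mod 6).
Final value: 2^10 ≡ 4 (mod 6).

Final answer: 4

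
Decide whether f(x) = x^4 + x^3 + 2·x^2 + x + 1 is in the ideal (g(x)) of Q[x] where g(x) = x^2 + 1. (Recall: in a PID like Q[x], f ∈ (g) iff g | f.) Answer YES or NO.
In Q[x] the ideal (g) consists of all multiples of g, so f ∈ (g) iff g | f, i.e. iff the remainder of f on division by g is 0. Divide f by g (g is monic, so eliminate the leading term of the running remainder at each step):
  leading term x^4: subtract (x^2)·g(x) = x^4 + x^2, leaving x^3 + x^2 + x + 1
  leading term x^3: subtract (x)·g(x) = x^3 + x, leaving x^2 + 1
  leading term x^2: subtract (1)·g(x) = x^2 + 1, leaving 0
The remainder is 0, so f(x) = g(x) · h(x) with h(x) = x^2 + x + 1. Hence g | f, i.e. f ∈ (g).

Final answer: YES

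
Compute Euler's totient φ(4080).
φ(4080) = 1024

φ is multiplicative, with φ(p^e) = p^e − p^(e−1). Factorise 4080 = 2^4 · 3 · 5 · 17. Then
  φ(4080) = (2^4 − 2^3) · (3 − 1) · (5 − 1) · (17 − 1) = 8 · 2 · 4 · 16 = 1024.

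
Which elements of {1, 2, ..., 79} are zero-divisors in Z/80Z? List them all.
nonzero zero-divisors of Z/80Z = {2, 4, 5, 6, 8, 10, 12, 14, 15, 16, 18, 20, 22, 24, 25, 26, 28, 30, 32, 34, 35, 36, 38, 40, 42, 44, 45, 46, 48, 50, 52, 54, 55, 56, 58, 60, 62, 64, 65, 66, 68, 70, 72, 74, 75, 76, 78}

An element a ∈ Z/80Z (with a ≠ 0) is a zero-divisor iff gcd(a, 80) > 1 (because a is a unit precisely when gcd(a, n) = 1, and in Z/nZ every nonzero, non-unit element is a zero-divisor). Scan a = 1, ..., 79 and keep those with gcd(a, 80) > 1:
  gcd(2, 80) = 2, gcd(4, 80) = 4, gcd(5, 80) = 5, gcd(6, 80) = 2, gcd(8, 80) = 8, gcd(10, 80) = 10, gcd(12, 80) = 4, gcd(14, 80) = 2, gcd(15, 80) = 5, gcd(16, 80) = 16, gcd(18, 80) = 2, gcd(20, 80) = 20, gcd(22, 80) = 2, gcd(24, 80) = 8, gcd(25, 80) = 5, gcd(26, 80) = 2, gcd(28, 80) = 4, gcd(30, 80) = 10, gcd(32, 80) = 16, gcd(34, 80) = 2, gcd(35, 80) = 5, gcd(36, 80) = 4, gcd(38, 80) = 2, gcd(40, 80) = 40, gcd(42, 80) = 2, gcd(44, 80) = 4, gcd(45, 80) = 5, gcd(46, 80) = 2, gcd(48, 80) = 16, gcd(50, 80) = 10, gcd(52, 80) = 4, gcd(54, 80) = 2, gcd(55, 80) = 5, gcd(56, 80) = 8, gcd(58, 80) = 2, gcd(60, 80) = 20, gcd(62, 80) = 2, gcd(64, 80) = 16, gcd(65, 80) = 5, gcd(66, 80) = 2, gcd(68, 80) = 4, gcd(70, 80) = 10, gcd(72, 80) = 8, gcd(74, 80) = 2, gcd(75, 80) = 5, gcd(76, 80) = 4, gcd(78, 80) = 2.
All other a ∈ {1, ..., 79} have gcd(a, 80) = 1 and are units. So the nonzero zero-divisors are exactly the 47 values of a appearing in this scan.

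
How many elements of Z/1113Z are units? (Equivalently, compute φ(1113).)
An element a ∈ Z/1113Z is a unit iff gcd(a, 1113) = 1, so the number of units is φ(1113). φ is multiplicative, with φ(p^e) = p^e − p^(e−1). Factorise 1113 = 3 · 7 · 53. Then
  φ(1113) = (3 − 1) · (7 − 1) · (53 − 1) = 2 · 6 · 52 = 624.

Final answer: Z/1113Z has φ(1113) = 624 units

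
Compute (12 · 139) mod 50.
Reduce the factors first: 139 ≡ 39 (mod 50), so 12 · 139 ≡ 12 · 39 (mod 50). 12 · 39 = 468. Dividing by 50: 468 = 9·50 + 18. So (12 · 139) mod 50 = 18.

Final answer: 18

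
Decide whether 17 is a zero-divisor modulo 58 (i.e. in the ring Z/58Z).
gcd(17, 58) = 1, so 17 is a unit in Z/58Z (it has a multiplicative inverse). A unit cannot be a zero-divisor: if 17·b ≡ 0 then multiplying both sides by 17^(−1) gives b ≡ 0. So 17 is not a zero-divisor.

Final answer: NO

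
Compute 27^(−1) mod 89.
27^(−1) ≡ 33 (mod 89)

Apply the extended Euclidean algorithm to (89, 27), tracking rows (r, s, t) with s·89 + t·27 = r. Each division r_prev = q·r_cur + r_new produces the new row as (previous row) − q·(current row):
  row A: (89, 1, 0)   [1·89 + 0·27 = 89]
  row B: (27, 0, 1)   [0·89 + 1·27 = 27]
  89 = 3·27 + 8   → row C = row A − 3·row B = (8, 1, −3)   [check: 1·89 − 3·27 = 8]
  27 = 3·8 + 3   → row D = row B − 3·row C = (3, −3, 10)   [check: −3·89 + 10·27 = 3]
  8 = 2·3 + 2   → row E = row C − 2·row D = (2, 7, −23)   [check: 7·89 − 23·27 = 2]
  3 = 1·2 + 1   → row F = row D − 1·row E = (1, −10, 33)   [check: −10·89 + 33·27 = 1]
  2 = 2·1 + 0   → remainder 0, stop. gcd = 1 (last nonzero row F).
The gcd is 1, so 27 is invertible mod 89. The last nonzero row gives −10·89 + 33·27 = 1, so t = 33. So 27^(−1) ≡ 33 (mod 89). Verify: 27 · 33 = 891 ≡ 1 (mod 89). ✓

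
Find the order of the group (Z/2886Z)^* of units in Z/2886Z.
(Z/2886Z)^* consists of the classes a with gcd(a, 2886) = 1, so its order is φ(2886). φ is multiplicative, with φ(p^e) = p^e − p^(e−1). Factorise 2886 = 2 · 3 · 13 · 37. Then
  φ(2886) = (2 − 1) · (3 − 1) · (13 − 1) · (37 − 1) = 1 · 2 · 12 · 36 = 864.
Thus |(Z/2886Z)^*| = 864.

Final answer: |(Z/2886Z)^*| = 864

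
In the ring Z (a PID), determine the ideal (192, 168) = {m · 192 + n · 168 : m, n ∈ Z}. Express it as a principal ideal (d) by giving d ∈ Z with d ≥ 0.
In the PID Z, (a, b) is generated by gcd(a, b). Compute gcd(192, 168) with the extended Euclidean algorithm, tracking rows (r, s, t) with s·192 + t·168 = r:
  row A: (192, 1, 0)   [1·192 + 0·168 = 192]
  row B: (168, 0, 1)   [0·192 + 1·168 = 168]
  192 = 1·168 + 24   → row C = row A − 1·row B = (24, 1, −1)   [check: 1·192 − 1·168 = 24]
  168 = 7·24 + 0   → remainder 0, stop. gcd = 24 (last nonzero row C).
So gcd(192, 168) = 24, with Bézout identity 1·192 − 1·168 = 24. Containment (⊇): the Bézout identity exhibits 24 as an element of (192, 168), giving (24) ⊆ (192, 168). Containment (⊆): since 24 | 192 and 24 | 168 (192 = 24·8, 168 = 24·7), every Z-linear combination of 192 and 168 is divisible by 24, so (192, 168) ⊆ (24). Therefore (192, 168) = (24), d = 24.

Final answer: (192, 168) = (24); d = 24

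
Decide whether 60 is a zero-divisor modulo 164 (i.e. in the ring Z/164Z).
YES

gcd(60, 164) = 4 > 1, so 60 is not a unit in Z/164Z. In Z/nZ every nonzero non-unit is a zero-divisor: explicitly, take b = 164/gcd = 41 ≠ 0 (mod 164); then 60·41 = 2460 = 15·164, i.e. 60·41 ≡ 0 (mod 164). So 60 is a zero-divisor.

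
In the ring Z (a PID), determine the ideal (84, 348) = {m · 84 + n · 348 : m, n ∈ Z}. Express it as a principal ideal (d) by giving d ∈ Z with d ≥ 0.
(84, 348) = (12); d = 12

In the PID Z, (a, b) is generated by gcd(a, b). Compute gcd(348, 84) with the extended Euclidean algorithm, tracking rows (r, s, t) with s·348 + t·84 = r:
  row A: (348, 1, 0)   [1·348 + 0·84 = 348]
  row B: (84, 0, 1)   [0·348 + 1·84 = 84]
  348 = 4·84 + 12   → row C = row A − 4·row B = (12, 1, −4)   [check: 1·348 − 4·84 = 12]
  84 = 7·12 + 0   → remainder 0, stop. gcd = 12 (last nonzero row C).
So gcd(84, 348) = 12, with Bézout identity 1·348 − 4·84 = 12. Containment (⊇): the Bézout identity exhibits 12 as an element of (84, 348), giving (12) ⊆ (84, 348). Containment (⊆): since 12 | 84 and 12 | 348 (84 = 12·7, 348 = 12·29), every Z-linear combination of 84 and 348 is divisible by 12, so (84, 348) ⊆ (12). Therefore (84, 348) = (12), d = 12.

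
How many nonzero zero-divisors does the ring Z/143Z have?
In Z/143Z each nonzero element is either a unit (gcd with 143 is 1) or a zero-divisor (gcd > 1). The number of units is φ(143): factorise 143 = 11 · 13, so φ(143) = (11 − 1) · (13 − 1) = 10 · 12 = 120. The nonzero elements number 143 − 1 = 142. Hence the nonzero zero-divisors number 142 − 120 = 22.

Final answer: Z/143Z has 22 nonzero zero-divisors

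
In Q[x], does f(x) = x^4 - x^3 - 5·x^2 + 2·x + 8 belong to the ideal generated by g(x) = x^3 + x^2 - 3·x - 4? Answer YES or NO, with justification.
YES

In Q[x] the ideal (g) consists of all multiples of g, so f ∈ (g) iff g | f, i.e. iff the remainder of f on division by g is 0. Divide f by g (g is monic, so eliminate the leading term of the running remainder at each step):
  leading term x^4: subtract (x)·g(x) = x^4 + x^3 - 3·x^2 - 4·x, leaving -2·x^3 - 2·x^2 + 6·x + 8
  leading term -2·x^3: subtract (-2)·g(x) = -2·x^3 - 2·x^2 + 6·x + 8, leaving 0
The remainder is 0, so f(x) = g(x) · h(x) with h(x) = x - 2. Hence g | f, i.e. f ∈ (g).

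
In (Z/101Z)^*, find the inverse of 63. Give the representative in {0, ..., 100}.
Apply the extended Euclidean algorithm to (101, 63), tracking rows (r, s, t) with s·101 + t·63 = r. Each division r_prev = q·r_cur + r_new produces the new row as (previous row) − q·(current row):
  row A: (101, 1, 0)   [1·101 + 0·63 = 101]
  row B: (63, 0, 1)   [0·101 + 1·63 = 63]
  101 = 1·63 + 38   → row C = row A − 1·row B = (38, 1, −1)   [check: 1·101 − 1·63 = 38]
  63 = 1·38 + 25   → row D = row B − 1·row C = (25, −1, 2)   [check: −1·101 + 2·63 = 25]
  38 = 1·25 + 13   → row E = row C − 1·row D = (13, 2, −3)   [check: 2·101 − 3·63 = 13]
  25 = 1·13 + 12   → row F = row D − 1·row E = (12, −3, 5)   [check: −3·101 + 5·63 = 12]
  13 = 1·12 + 1   → row G = row E − 1·row F = (1, 5, −8)   [check: 5·101 − 8·63 = 1]
  12 = 12·1 + 0   → remainder 0, stop. gcd = 1 (last nonzero row G).
The gcd is 1, so 63 is invertible mod 101. The last nonzero row gives 5·101 − 8·63 = 1, so t = −8. So 63^(−1) ≡ −8 ≡ 93 (mod 101). Verify: 63 · 93 = 5859 ≡ 1 (mod 101). ✓

Final answer: 63^(−1) ≡ 93 (mod 101)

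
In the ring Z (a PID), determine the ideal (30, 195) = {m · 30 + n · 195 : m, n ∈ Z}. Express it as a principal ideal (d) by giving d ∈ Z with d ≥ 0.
In the PID Z, (a, b) is generated by gcd(a, b). Compute gcd(195, 30) with the extended Euclidean algorithm, tracking rows (r, s, t) with s·195 + t·30 = r:
  row A: (195, 1, 0)   [1·195 + 0·30 = 195]
  row B: (30, 0, 1)   [0·195 + 1·30 = 30]
  195 = 6·30 + 15   → row C = row A − 6·row B = (15, 1, −6)   [check: 1·195 − 6·30 = 15]
  30 = 2·15 + 0   → remainder 0, stop. gcd = 15 (last nonzero row C).
So gcd(30, 195) = 15, with Bézout identity 1·195 − 6·30 = 15. Containment (⊇): the Bézout identity exhibits 15 as an element of (30, 195), giving (15) ⊆ (30, 195). Containment (⊆): since 15 | 30 and 15 | 195 (30 = 15·2, 195 = 15·13), every Z-linear combination of 30 and 195 is divisible by 15, so (30, 195) ⊆ (15). Therefore (30, 195) = (15), d = 15.

Final answer: (30, 195) = (15); d = 15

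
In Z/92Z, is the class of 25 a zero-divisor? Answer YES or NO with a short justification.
gcd(25, 92) = 1, so 25 is a unit in Z/92Z (it has a multiplicative inverse). A unit cannot be a zero-divisor: if 25·b ≡ 0 then multiplying both sides by 25^(−1) gives b ≡ 0. So 25 is not a zero-divisor.

Final answer: NO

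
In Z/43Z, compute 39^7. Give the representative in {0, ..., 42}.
42

Use repeated squaring. Binary(7) = 111. Walk through the bits of the exponent 7 left-to-right: at each bit after the leading one, square the running value, then multiply by 39 if the bit is 1 (always reducing mod 43):
  bit 1 = 1 (leading): start with 39.
  bit 2 = 1: square 39^2 = 1521 ≡ 16; bit is 1, so multiply 16·39 = 624 ≡ 22 (mod 43).
  bit 3 = 1: square 22^2 = 484 ≡ 11; bit is 1, so multiply 11·39 = 429 ≡ 42 (mod 43).
Final value: 39^7 ≡ 42 (mod 43).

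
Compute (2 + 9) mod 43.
Both summands are already reduced mod 43. 2 + 9 = 11; 11 = 0·43 + 11, so (2 + 9) mod 43 = 11.

Final answer: 11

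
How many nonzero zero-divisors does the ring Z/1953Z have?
Z/1953Z has 872 nonzero zero-divisors

In Z/1953Z each nonzero element is either a unit (gcd with 1953 is 1) or a zero-divisor (gcd > 1). The number of units is φ(1953): factorise 1953 = 3^2 · 7 · 31, so φ(1953) = (3^2 − 3^1) · (7 − 1) · (31 − 1) = 6 · 6 · 30 = 1080. The nonzero elements number 1953 − 1 = 1952. Hence the nonzero zero-divisors number 1952 − 1080 = 872.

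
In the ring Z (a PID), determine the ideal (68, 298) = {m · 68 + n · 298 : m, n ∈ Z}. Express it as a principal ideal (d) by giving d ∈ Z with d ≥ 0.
(68, 298) = (2); d = 2

In the PID Z, (a, b) is generated by gcd(a, b). Compute gcd(298, 68) with the extended Euclidean algorithm, tracking rows (r, s, t) with s·298 + t·68 = r:
  row A: (298, 1, 0)   [1·298 + 0·68 = 298]
  row B: (68, 0, 1)   [0·298 + 1·68 = 68]
  298 = 4·68 + 26   → row C = row A − 4·row B = (26, 1, −4)   [check: 1·298 − 4·68 = 26]
  68 = 2·26 + 16   → row D = row B − 2·row C = (16, −2, 9)   [check: −2·298 + 9·68 = 16]
  26 = 1·16 + 10   → row E = row C − 1·row D = (10, 3, −13)   [check: 3·298 − 13·68 = 10]
  16 = 1·10 + 6   → row F = row D − 1·row E = (6, −5, 22)   [check: −5·298 + 22·68 = 6]
  10 = 1·6 + 4   → row G = row E − 1·row F = (4, 8, −35)   [check: 8·298 − 35·68 = 4]
  6 = 1·4 + 2   → row H = row F − 1·row G = (2, −13, 57)   [check: −13·298 + 57·68 = 2]
  4 = 2·2 + 0   → remainder 0, stop. gcd = 2 (last nonzero row H).
So gcd(68, 298) = 2, with Bézout identity −13·298 + 57·68 = 2. Containment (⊇): the Bézout identity exhibits 2 as an element of (68, 298), giving (2) ⊆ (68, 298). Containment (⊆): since 2 | 68 and 2 | 298 (68 = 2·34, 298 = 2·149), every Z-linear combination of 68 and 298 is divisible by 2, so (68, 298) ⊆ (2). Therefore (68, 298) = (2), d = 2.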